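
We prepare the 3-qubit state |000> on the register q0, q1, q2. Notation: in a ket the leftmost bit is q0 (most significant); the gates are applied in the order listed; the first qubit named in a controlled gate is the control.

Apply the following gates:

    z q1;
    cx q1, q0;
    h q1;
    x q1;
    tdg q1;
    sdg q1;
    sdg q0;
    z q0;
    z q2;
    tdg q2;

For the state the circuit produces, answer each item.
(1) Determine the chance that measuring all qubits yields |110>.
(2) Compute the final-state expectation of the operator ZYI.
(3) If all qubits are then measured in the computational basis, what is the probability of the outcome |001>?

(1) Outcome |110> occurs with probability 0.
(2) The observable ZYI averages to -sqrt(2)/2.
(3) A full measurement returns |001> with probability 0.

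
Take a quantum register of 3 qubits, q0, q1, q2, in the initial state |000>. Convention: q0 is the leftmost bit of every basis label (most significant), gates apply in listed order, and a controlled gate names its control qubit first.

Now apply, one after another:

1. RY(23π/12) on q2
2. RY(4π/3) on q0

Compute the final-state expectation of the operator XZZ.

The observable XZZ averages to -3*sqrt(2)/8 - sqrt(6)/8.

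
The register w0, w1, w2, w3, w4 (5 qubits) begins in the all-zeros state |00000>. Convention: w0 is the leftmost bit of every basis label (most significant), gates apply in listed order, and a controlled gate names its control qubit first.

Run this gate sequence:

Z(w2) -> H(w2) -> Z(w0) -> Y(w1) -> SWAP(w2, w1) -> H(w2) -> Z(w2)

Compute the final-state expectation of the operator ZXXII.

In the final state, ZXXII has expectation 1.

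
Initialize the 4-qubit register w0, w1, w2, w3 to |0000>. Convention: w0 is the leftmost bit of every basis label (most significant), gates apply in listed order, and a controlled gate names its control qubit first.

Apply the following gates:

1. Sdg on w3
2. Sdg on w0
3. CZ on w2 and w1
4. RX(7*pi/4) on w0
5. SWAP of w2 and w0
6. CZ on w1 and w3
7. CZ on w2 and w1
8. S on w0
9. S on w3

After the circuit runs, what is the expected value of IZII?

The observable IZII averages to 1.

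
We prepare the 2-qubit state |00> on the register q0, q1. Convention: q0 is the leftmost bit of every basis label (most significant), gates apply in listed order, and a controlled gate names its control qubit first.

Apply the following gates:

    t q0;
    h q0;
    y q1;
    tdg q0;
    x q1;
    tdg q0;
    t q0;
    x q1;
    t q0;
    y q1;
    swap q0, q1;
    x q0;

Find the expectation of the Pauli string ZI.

The expectation value of ZI is -1. Key observation: steps 3-10 multiply out to the identity, so the circuit reduces to the remaining gates.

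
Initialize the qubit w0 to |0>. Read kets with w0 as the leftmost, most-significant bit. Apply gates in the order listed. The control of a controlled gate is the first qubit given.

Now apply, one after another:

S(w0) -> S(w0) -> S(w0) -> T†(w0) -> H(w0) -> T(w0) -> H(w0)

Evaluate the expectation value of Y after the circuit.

The expectation value of Y is -sqrt(2)/2.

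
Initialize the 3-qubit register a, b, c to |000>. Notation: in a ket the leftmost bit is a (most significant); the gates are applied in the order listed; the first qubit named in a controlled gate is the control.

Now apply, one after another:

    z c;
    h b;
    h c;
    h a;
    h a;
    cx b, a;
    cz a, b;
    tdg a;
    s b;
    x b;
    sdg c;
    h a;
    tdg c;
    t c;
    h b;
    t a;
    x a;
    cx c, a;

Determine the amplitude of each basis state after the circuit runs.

The final amplitudes are exp(I*pi/4)/4 + I/4 on |000>, -I/4 + exp(3*I*pi/4)/4 on |001>, -exp(I*pi/4)/4 + I/4 on |010>, exp(3*I*pi/4)/4 + I/4 on |011>, 1/4 - exp(I*pi/4)/4 on |100>, 1/4 - exp(3*I*pi/4)/4 on |101>, -1/4 - exp(I*pi/4)/4 on |110>, 1/4 + exp(3*I*pi/4)/4 on |111>. Key observation: steps 4-5 multiply out to the identity, so the circuit reduces to the remaining gates.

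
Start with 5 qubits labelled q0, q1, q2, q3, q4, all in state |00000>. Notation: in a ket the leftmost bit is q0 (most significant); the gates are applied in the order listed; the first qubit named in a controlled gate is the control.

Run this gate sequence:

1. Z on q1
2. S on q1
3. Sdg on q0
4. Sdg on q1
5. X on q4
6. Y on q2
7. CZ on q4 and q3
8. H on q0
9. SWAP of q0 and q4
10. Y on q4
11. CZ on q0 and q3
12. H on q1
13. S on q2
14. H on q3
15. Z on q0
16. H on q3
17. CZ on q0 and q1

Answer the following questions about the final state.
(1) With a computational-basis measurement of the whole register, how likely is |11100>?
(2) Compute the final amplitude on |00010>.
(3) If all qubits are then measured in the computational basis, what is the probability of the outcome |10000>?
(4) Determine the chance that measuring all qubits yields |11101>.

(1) Outcome |11100> occurs with probability 1/4.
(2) The amplitude on |00010> is 0.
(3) A full measurement returns |10000> with probability 0.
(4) The probability of measuring |11101> is 1/4.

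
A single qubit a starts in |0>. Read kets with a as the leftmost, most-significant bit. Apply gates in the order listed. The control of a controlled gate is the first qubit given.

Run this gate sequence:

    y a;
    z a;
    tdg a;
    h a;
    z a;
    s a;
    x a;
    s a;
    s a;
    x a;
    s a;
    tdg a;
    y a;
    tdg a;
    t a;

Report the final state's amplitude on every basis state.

The final amplitudes are -sqrt(2)*I/2 on |0>, sqrt(2)*exp(3*I*pi/4)/2 on |1>.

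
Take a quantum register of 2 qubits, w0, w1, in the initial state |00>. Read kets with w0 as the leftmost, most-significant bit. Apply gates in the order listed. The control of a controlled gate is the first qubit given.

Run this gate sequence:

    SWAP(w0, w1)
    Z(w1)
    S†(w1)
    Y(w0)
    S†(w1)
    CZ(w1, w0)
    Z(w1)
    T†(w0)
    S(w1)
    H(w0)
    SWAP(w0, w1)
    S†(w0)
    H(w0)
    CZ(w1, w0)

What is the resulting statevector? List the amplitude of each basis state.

After the circuit, the state carries amplitude exp(I*pi/4)/2 on |00>, -exp(I*pi/4)/2 on |01>, exp(I*pi/4)/2 on |10>, exp(I*pi/4)/2 on |11>.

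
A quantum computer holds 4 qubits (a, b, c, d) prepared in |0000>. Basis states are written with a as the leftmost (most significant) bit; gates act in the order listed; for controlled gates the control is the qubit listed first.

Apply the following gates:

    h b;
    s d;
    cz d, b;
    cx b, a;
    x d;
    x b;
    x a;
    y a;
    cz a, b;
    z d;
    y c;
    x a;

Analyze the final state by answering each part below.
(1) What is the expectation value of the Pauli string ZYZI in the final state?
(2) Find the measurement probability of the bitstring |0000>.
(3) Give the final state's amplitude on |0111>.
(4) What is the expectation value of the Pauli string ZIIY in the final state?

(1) In the final state, ZYZI has expectation 0.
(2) Outcome |0000> occurs with probability 0.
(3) |0111> carries amplitude 0 in the final state.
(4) In the final state, ZIIY has expectation 0.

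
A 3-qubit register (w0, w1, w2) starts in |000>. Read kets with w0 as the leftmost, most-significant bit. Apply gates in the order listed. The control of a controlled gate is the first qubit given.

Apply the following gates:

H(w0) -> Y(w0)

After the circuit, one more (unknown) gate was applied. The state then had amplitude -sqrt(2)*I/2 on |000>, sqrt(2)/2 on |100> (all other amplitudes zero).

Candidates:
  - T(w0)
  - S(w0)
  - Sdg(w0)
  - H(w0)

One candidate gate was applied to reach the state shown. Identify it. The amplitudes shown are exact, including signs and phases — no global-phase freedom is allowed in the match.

It was Sdg(w0) that produced the state shown.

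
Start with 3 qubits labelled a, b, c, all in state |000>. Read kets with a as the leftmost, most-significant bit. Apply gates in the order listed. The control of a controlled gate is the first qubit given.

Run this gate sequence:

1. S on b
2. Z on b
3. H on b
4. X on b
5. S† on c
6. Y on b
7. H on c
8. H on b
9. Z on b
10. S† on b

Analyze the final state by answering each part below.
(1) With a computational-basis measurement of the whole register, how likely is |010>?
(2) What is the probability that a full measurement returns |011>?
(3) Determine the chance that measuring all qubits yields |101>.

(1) The probability of measuring |010> is 1/2.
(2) A full measurement returns |011> with probability 1/2.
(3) The probability of measuring |101> is 0.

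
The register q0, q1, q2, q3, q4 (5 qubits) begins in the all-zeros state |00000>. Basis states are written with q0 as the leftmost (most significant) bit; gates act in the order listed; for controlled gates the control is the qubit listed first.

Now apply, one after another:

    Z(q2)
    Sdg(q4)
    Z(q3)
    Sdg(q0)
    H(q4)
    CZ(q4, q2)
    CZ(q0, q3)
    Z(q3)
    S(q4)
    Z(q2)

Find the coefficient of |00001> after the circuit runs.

The final state's coefficient on |00001> equals sqrt(2)*I/2.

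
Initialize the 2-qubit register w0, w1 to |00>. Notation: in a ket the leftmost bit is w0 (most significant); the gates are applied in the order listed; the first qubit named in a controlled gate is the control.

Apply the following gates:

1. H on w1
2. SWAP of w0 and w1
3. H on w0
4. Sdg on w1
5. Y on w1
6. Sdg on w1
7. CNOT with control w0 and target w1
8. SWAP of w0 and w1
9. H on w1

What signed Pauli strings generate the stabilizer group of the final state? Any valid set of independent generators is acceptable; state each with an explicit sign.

The stabilizer group can be generated by +IX, -ZI, among other valid generating sets.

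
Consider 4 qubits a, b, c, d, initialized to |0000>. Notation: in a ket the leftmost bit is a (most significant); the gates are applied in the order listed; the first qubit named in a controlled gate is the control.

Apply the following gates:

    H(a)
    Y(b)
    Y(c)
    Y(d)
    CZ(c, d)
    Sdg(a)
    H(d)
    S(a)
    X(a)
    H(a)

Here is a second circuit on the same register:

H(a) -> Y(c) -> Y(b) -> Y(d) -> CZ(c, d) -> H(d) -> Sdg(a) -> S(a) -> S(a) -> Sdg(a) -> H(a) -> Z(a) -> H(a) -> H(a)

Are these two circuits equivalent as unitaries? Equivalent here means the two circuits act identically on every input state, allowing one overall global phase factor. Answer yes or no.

Yes — the two circuits implement the same unitary up to a global phase.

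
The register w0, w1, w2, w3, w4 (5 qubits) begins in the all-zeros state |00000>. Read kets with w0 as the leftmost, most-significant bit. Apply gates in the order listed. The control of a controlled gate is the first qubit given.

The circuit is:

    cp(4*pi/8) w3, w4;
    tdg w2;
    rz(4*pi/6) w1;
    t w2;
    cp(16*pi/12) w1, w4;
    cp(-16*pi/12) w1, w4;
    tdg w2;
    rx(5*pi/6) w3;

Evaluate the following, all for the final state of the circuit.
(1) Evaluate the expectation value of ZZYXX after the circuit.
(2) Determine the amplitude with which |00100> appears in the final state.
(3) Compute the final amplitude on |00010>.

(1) The expectation value of ZZYXX is 0. Key observation: steps 4-7 multiply out to the identity, so the circuit reduces to the remaining gates.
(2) The amplitude on |00100> is 0.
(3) |00010> carries amplitude (-sqrt(6) - sqrt(2))*exp(I*pi/6)/4 in the final state.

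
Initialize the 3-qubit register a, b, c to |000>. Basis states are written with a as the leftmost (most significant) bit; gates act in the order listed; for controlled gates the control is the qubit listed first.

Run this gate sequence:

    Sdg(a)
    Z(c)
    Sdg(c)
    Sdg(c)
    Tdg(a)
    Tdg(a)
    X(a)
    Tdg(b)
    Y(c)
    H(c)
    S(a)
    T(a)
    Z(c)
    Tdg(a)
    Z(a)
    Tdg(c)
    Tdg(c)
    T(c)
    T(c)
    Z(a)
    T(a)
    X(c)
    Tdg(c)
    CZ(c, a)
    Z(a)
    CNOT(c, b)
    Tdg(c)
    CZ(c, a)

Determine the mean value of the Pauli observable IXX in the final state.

The observable IXX averages to 0. Key observation: steps 14-21 multiply out to the identity, so the circuit reduces to the remaining gates.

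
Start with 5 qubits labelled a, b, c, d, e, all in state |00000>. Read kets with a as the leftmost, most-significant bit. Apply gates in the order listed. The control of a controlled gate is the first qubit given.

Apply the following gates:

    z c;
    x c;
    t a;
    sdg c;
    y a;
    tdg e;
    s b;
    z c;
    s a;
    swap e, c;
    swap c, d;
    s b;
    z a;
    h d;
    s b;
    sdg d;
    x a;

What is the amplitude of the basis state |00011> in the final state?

The final state's coefficient on |00011> equals sqrt(2)/2.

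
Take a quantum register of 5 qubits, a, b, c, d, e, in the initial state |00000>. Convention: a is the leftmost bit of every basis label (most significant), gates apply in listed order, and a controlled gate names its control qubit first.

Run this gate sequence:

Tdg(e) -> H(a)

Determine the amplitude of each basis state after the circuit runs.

After the circuit, the state carries amplitude sqrt(2)/2 on |00000>, sqrt(2)/2 on |10000>, and 0 on every other basis state.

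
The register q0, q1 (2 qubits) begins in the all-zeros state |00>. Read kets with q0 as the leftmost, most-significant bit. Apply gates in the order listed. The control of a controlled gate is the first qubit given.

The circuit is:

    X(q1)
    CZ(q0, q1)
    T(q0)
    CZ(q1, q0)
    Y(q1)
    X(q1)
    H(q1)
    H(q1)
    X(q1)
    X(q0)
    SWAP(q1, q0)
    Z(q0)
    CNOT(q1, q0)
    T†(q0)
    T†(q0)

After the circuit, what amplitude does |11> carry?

The final state's coefficient on |11> equals -1. Key observation: the block from step 6 through step 9 cancels to the identity and can be dropped.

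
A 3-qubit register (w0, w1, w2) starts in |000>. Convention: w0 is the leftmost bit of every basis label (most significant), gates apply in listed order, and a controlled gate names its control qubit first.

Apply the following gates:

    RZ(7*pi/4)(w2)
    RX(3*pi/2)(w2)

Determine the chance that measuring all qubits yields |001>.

Outcome |001> occurs with probability 1/2.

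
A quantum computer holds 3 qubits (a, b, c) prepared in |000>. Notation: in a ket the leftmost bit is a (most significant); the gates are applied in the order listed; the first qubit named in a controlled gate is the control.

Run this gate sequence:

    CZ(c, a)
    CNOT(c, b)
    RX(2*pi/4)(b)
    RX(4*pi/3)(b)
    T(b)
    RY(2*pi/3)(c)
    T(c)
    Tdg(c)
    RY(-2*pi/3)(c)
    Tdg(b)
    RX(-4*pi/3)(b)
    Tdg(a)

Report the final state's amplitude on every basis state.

The resulting statevector has amplitude sqrt(2)/2 on |000>, -sqrt(2)*I/2 on |010>, and 0 on every other basis state. Key observation: steps 4-11 multiply out to the identity, so the circuit reduces to the remaining gates.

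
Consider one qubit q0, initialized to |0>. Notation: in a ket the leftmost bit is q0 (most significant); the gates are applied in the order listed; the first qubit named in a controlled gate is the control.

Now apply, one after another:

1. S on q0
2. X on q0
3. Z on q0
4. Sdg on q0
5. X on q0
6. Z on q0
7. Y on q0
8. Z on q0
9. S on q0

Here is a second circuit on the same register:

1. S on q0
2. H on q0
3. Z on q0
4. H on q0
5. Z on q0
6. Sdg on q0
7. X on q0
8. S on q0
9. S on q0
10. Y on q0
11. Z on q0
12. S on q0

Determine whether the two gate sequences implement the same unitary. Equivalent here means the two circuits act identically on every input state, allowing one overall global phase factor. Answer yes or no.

Yes, they are equivalent — the unitaries differ by at most a global phase.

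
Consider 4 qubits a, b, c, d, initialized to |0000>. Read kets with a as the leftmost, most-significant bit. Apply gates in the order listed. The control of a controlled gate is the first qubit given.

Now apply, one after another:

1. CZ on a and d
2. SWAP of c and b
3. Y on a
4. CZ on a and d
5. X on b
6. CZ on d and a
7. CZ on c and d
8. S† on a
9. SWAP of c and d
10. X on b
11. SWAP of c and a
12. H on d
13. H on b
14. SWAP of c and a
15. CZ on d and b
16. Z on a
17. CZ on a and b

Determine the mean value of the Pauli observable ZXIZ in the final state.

The observable ZXIZ averages to 1.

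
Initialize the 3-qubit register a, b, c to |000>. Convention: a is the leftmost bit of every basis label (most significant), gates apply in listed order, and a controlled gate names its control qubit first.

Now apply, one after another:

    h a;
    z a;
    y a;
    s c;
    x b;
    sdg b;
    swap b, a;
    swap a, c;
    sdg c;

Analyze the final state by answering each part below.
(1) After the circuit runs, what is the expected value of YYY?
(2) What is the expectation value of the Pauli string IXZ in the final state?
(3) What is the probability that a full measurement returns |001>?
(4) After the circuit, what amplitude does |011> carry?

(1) In the final state, YYY has expectation 0.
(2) The observable IXZ averages to -1.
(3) Outcome |001> occurs with probability 1/2.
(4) |011> carries amplitude -sqrt(2)*I/2 in the final state.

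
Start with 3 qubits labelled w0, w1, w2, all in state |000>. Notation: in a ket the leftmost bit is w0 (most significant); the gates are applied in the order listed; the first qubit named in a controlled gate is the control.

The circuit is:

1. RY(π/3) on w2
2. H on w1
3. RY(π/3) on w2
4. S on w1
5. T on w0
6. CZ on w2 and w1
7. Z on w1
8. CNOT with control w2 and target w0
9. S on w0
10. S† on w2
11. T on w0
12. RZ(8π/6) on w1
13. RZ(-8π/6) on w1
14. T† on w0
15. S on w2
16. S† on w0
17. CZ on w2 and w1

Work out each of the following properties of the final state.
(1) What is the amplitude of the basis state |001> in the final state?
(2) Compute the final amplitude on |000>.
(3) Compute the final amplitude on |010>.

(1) The amplitude on |001> is 0. Key observation: the block from step 9 through step 16 cancels to the identity and can be dropped.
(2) |000> carries amplitude sqrt(2)/4 in the final state.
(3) The amplitude on |010> is -sqrt(2)*I/4.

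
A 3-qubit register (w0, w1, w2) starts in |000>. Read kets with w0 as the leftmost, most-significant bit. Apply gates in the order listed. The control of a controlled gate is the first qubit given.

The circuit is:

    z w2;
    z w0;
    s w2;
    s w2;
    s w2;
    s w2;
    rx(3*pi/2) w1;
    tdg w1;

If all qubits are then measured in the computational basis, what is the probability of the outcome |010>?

Outcome |010> occurs with probability 1/2. Key observation: steps 3-6 multiply out to the identity, so the circuit reduces to the remaining gates.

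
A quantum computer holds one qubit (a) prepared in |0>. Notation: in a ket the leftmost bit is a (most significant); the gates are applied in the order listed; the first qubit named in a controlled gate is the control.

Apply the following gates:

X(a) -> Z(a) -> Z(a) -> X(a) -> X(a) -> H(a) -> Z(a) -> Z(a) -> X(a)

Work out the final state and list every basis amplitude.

After the circuit, the state carries amplitude -sqrt(2)/2 on |0>, sqrt(2)/2 on |1>.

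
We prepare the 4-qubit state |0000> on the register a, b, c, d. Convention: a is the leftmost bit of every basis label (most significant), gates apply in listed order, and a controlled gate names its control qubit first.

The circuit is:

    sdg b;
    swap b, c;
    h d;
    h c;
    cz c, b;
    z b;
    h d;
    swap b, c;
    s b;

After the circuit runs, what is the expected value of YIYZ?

The expectation value of YIYZ is 0.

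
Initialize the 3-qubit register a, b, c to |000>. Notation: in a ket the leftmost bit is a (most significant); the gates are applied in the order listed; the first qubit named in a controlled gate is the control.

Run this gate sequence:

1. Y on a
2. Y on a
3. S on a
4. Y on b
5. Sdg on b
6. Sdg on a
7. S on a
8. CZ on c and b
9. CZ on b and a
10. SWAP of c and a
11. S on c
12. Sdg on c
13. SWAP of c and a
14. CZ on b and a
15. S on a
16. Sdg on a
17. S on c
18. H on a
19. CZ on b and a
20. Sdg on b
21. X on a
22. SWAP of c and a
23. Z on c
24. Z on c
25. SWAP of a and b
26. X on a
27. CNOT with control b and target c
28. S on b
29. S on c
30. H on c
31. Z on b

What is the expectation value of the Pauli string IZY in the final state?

In the final state, IZY has expectation 1. Key observation: steps 9-14 multiply out to the identity, so the circuit reduces to the remaining gates.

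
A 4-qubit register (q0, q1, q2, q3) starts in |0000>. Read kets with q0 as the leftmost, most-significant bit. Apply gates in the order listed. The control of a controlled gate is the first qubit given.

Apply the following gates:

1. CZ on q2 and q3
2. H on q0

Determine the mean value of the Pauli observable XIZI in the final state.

In the final state, XIZI has expectation 1.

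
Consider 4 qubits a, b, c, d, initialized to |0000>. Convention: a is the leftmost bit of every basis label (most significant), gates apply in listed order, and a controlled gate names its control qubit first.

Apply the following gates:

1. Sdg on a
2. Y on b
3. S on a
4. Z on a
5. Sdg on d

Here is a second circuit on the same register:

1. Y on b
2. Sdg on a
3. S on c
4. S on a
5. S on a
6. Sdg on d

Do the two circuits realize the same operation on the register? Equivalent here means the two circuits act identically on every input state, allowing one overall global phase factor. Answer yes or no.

No — the two circuits implement different unitaries, even allowing a global phase.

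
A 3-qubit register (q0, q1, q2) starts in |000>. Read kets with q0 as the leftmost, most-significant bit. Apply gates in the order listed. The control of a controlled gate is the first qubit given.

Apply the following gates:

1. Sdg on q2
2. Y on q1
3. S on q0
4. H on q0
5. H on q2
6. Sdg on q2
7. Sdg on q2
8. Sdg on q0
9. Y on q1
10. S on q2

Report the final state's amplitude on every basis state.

The resulting statevector has amplitude 1/2 on |000>, -I/2 on |001>, 0 on |010>, 0 on |011>, -I/2 on |100>, -1/2 on |101>, 0 on |110>, 0 on |111>.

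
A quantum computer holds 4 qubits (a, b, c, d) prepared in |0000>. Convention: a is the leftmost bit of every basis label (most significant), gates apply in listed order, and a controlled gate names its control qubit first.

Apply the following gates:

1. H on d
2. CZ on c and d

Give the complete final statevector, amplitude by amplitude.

The final amplitudes are sqrt(2)/2 on |0000>, sqrt(2)/2 on |0001>, and 0 on every other basis state.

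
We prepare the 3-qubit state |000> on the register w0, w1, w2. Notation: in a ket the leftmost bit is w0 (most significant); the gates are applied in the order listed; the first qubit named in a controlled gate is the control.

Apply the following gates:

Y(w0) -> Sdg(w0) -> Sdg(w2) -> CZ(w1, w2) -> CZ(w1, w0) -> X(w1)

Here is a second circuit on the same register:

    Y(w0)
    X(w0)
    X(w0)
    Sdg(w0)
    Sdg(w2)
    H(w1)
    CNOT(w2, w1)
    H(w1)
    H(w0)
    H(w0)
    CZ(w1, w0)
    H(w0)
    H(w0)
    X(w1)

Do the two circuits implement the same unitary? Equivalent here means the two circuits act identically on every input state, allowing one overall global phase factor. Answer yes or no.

Yes — the two circuits implement the same unitary up to a global phase.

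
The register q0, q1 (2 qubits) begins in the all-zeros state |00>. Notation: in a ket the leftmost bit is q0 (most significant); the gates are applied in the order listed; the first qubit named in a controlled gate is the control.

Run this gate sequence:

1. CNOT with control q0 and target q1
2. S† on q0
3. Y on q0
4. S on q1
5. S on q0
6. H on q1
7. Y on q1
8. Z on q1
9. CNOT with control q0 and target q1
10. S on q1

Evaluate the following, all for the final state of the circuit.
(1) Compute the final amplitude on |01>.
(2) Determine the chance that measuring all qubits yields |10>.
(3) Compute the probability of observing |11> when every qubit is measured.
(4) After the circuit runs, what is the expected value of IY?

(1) The amplitude on |01> is 0.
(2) A full measurement returns |10> with probability 1/2.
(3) The probability of measuring |11> is 1/2.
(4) In the final state, IY has expectation 1.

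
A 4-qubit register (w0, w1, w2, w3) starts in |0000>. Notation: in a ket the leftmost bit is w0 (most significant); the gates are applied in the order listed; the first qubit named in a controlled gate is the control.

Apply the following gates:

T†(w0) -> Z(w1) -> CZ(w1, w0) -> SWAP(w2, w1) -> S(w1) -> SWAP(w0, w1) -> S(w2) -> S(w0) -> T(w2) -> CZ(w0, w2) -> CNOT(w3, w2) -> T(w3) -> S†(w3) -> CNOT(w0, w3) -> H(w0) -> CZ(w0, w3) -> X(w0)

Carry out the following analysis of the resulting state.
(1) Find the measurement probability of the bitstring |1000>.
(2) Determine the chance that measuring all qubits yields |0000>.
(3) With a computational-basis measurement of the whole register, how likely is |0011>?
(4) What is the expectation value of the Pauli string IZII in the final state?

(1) Outcome |1000> occurs with probability 1/2.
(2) Outcome |0000> occurs with probability 1/2.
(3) A full measurement returns |0011> with probability 0.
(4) In the final state, IZII has expectation 1.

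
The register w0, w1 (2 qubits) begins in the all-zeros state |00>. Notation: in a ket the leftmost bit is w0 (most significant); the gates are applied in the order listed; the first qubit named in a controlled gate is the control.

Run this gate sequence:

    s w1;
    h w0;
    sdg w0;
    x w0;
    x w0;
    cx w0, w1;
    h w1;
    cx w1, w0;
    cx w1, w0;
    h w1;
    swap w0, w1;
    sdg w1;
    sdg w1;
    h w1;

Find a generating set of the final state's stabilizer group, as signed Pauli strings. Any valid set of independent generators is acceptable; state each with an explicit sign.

One valid set of independent stabilizer generators is +YZ, +ZX (any independent generating set of the same group is equally correct). Key observation: gates 7-10 undo each other exactly, leaving only the rest of the circuit to track.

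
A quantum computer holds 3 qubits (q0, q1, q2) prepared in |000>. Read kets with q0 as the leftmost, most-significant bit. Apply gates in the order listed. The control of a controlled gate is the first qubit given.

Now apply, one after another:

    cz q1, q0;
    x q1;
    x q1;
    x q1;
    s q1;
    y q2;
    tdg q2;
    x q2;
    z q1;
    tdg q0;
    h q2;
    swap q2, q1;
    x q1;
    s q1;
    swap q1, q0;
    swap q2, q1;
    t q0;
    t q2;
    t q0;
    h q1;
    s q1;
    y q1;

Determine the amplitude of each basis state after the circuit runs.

After the circuit, the state carries amplitude exp(3*I*pi/4)/2 on |000>, 0 on |001>, exp(I*pi/4)/2 on |010>, 0 on |011>, -exp(3*I*pi/4)/2 on |100>, 0 on |101>, -exp(I*pi/4)/2 on |110>, 0 on |111>.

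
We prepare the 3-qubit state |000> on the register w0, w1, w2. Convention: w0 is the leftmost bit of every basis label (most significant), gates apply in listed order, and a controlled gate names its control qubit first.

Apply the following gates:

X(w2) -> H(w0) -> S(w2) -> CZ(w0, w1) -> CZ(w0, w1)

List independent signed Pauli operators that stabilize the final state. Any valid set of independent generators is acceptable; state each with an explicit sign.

One valid set of independent stabilizer generators is +XII, +IZI, -IIZ (any independent generating set of the same group is equally correct). Key observation: steps 4-5 multiply out to the identity, so the circuit reduces to the remaining gates.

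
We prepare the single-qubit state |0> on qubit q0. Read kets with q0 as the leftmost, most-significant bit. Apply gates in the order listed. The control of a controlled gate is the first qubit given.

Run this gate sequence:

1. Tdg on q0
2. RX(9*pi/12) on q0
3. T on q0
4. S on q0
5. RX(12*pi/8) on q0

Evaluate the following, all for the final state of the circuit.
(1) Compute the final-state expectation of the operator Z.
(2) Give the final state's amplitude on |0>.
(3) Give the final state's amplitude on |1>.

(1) In the final state, Z has expectation -1/2.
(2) The amplitude on |0> is sqrt(2)*(-sqrt(2 - sqrt(2)) - sqrt(sqrt(2) + 2)*exp(3*I*pi/4))/4.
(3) The amplitude on |1> is -sqrt(2)*sqrt(sqrt(2) + 2)*exp(I*pi/4)/4 - sqrt(2)*I*sqrt(2 - sqrt(2))/4.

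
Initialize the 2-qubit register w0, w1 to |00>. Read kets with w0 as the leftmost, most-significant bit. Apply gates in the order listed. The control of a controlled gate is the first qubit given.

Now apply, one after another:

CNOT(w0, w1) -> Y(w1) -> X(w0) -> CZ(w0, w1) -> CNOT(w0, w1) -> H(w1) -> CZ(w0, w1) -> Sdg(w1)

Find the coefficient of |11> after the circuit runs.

|11> carries amplitude sqrt(2)/2 in the final state.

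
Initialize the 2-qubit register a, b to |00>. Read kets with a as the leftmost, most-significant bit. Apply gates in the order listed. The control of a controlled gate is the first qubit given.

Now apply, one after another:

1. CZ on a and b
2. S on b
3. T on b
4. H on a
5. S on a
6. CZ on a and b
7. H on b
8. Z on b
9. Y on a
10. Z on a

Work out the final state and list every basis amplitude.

After the circuit, the state carries amplitude 1/2 on |00>, -1/2 on |01>, -I/2 on |10>, I/2 on |11>.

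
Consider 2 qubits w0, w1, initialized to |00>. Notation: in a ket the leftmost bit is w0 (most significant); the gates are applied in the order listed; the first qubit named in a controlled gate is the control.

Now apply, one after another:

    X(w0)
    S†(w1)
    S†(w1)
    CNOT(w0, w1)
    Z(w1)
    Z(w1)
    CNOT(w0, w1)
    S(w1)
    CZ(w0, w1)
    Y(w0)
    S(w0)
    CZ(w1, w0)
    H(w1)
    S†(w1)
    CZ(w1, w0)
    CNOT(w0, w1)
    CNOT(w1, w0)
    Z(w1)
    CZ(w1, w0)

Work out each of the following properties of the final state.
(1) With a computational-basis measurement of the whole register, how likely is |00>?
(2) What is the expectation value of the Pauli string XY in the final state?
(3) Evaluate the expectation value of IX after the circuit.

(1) Outcome |00> occurs with probability 1/2.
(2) The expectation value of XY is -1.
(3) In the final state, IX has expectation 0.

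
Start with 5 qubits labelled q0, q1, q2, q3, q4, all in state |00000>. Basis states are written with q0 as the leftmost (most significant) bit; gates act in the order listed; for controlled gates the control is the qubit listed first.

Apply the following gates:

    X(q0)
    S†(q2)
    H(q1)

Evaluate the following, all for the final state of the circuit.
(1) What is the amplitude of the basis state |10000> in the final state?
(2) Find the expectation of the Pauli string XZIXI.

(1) The amplitude on |10000> is sqrt(2)/2.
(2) In the final state, XZIXI has expectation 0.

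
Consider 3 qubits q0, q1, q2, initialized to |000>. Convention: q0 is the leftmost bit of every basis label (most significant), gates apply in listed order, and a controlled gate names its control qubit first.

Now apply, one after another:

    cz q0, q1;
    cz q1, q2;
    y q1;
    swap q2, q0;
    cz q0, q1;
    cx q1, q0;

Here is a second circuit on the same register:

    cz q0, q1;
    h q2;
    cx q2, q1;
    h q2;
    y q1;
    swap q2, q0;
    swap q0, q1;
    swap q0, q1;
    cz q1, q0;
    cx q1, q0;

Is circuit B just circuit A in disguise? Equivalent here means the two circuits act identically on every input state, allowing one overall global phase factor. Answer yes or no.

No, they are not equivalent — no single phase factor reconciles the two unitaries.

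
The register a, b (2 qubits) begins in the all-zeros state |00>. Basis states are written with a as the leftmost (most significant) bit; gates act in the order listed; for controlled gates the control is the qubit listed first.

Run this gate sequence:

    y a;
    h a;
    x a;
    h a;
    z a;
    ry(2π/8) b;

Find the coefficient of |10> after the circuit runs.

The amplitude on |10> is I*sqrt(sqrt(2) + 2)/2.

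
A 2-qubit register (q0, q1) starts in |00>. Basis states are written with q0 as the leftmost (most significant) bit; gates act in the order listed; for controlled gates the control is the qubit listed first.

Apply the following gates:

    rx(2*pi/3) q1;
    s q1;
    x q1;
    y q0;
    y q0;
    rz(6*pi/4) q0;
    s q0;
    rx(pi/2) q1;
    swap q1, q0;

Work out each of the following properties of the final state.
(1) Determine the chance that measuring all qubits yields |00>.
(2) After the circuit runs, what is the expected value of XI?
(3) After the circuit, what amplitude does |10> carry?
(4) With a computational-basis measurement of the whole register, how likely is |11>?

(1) The probability of measuring |00> is 1/2.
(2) The expectation value of XI is sqrt(3)/2.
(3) The amplitude on |10> is (-sqrt(2) + sqrt(6)*I)*exp(I*pi/4)/4.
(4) Outcome |11> occurs with probability 0.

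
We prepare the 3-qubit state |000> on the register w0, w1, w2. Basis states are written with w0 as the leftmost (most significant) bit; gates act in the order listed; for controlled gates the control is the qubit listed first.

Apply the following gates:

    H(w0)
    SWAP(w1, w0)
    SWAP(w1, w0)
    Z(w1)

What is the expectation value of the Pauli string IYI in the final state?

The expectation value of IYI is 0.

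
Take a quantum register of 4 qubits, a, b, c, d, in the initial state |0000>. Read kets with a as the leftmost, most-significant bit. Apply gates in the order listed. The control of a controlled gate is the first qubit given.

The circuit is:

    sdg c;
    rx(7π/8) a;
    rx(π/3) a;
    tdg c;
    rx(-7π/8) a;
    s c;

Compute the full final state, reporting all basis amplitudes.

The final amplitudes are sqrt(3)/2 on |0000>, -I/2 on |1000>, and 0 on every other basis state.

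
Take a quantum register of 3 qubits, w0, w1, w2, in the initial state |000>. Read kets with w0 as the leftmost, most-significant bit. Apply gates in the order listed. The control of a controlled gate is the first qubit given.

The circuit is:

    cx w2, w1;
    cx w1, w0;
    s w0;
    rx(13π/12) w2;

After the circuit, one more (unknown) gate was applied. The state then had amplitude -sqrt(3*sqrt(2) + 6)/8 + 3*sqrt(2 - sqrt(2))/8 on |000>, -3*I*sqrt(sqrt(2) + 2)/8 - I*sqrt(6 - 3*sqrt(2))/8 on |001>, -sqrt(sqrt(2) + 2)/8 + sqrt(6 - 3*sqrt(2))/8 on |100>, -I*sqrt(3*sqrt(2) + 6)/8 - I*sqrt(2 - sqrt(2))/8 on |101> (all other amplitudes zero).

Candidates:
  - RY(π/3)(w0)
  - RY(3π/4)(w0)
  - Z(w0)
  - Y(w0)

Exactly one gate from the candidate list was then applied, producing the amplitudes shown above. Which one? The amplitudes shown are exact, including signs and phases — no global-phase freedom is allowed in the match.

The applied gate was RY(π/3)(w0).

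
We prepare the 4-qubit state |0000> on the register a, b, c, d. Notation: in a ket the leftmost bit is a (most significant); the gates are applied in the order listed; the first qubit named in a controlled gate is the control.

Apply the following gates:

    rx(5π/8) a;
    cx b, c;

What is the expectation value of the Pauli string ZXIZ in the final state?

The observable ZXIZ averages to 0.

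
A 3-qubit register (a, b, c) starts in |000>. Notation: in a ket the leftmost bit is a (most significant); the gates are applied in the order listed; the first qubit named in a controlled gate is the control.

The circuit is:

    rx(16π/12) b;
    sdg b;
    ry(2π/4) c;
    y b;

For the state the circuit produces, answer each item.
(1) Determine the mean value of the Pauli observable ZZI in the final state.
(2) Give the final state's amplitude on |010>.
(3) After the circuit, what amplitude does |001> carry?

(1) The expectation value of ZZI is 1/2.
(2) The amplitude on |010> is -sqrt(2)*I/4.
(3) The final state's coefficient on |001> equals sqrt(6)*I/4.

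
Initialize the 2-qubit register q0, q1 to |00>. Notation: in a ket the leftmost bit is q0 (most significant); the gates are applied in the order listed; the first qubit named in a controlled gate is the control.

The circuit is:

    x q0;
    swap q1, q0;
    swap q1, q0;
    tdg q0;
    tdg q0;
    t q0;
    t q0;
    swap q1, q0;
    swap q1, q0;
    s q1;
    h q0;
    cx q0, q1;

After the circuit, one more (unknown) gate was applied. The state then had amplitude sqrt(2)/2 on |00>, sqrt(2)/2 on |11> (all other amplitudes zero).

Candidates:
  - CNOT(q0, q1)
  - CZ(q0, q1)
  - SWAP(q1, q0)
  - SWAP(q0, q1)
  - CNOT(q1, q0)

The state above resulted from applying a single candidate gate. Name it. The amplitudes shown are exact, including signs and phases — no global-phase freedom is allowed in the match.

The applied gate was CZ(q0, q1).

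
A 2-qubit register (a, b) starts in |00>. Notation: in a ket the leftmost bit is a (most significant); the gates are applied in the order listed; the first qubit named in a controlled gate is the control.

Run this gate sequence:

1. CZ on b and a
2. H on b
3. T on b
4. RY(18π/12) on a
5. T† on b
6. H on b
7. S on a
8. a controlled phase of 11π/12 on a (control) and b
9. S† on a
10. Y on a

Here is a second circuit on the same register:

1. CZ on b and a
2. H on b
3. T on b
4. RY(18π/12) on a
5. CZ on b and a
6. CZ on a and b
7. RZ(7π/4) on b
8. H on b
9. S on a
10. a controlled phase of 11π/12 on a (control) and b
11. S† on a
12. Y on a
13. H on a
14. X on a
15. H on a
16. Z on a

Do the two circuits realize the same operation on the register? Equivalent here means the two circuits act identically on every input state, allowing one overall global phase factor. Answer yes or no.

Yes, they are equivalent — the unitaries differ by at most a global phase.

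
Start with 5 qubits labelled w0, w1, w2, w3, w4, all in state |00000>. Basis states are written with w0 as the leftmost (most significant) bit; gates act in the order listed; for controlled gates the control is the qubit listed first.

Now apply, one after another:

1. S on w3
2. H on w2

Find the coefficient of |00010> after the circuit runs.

The final state's coefficient on |00010> equals 0.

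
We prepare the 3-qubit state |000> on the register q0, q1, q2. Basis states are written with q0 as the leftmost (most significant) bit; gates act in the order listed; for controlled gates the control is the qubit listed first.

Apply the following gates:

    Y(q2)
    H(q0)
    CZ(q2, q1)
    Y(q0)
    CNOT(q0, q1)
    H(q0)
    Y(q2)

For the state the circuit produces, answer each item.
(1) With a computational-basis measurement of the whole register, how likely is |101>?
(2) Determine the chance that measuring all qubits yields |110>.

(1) A full measurement returns |101> with probability 0.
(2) A full measurement returns |110> with probability 1/4.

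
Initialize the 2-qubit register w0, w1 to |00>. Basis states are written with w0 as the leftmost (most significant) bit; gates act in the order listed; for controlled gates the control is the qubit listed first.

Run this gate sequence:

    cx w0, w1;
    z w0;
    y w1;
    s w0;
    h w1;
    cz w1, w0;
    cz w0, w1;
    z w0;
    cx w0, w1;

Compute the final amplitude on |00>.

The final state's coefficient on |00> equals sqrt(2)*I/2.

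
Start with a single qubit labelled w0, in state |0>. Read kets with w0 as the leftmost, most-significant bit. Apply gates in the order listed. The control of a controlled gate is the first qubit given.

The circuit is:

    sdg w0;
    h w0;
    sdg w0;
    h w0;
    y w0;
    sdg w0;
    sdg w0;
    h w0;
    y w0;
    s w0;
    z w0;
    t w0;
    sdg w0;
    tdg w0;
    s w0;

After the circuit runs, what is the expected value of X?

In the final state, X has expectation 1.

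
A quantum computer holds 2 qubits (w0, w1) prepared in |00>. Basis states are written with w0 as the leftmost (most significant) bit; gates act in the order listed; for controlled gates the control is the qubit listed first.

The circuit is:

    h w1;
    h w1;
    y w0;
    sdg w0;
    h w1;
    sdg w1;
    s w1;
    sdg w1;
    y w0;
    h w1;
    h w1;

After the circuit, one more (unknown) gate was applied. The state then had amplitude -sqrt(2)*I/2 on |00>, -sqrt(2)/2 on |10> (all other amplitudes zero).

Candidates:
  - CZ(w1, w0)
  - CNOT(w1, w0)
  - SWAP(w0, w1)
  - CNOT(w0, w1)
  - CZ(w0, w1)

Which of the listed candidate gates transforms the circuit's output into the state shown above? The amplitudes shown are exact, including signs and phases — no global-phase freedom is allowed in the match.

The unique candidate consistent with the amplitudes is SWAP(w0, w1).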